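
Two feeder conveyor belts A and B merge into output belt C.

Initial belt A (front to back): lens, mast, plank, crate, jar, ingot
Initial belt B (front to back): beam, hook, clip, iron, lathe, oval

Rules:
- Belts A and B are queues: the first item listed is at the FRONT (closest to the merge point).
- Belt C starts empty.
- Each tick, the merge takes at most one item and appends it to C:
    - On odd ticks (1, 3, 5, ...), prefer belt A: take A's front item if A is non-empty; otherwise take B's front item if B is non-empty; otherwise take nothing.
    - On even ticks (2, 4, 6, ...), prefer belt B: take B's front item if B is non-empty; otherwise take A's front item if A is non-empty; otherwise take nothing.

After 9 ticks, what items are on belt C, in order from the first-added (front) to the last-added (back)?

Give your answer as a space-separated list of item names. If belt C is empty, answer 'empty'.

Tick 1: prefer A, take lens from A; A=[mast,plank,crate,jar,ingot] B=[beam,hook,clip,iron,lathe,oval] C=[lens]
Tick 2: prefer B, take beam from B; A=[mast,plank,crate,jar,ingot] B=[hook,clip,iron,lathe,oval] C=[lens,beam]
Tick 3: prefer A, take mast from A; A=[plank,crate,jar,ingot] B=[hook,clip,iron,lathe,oval] C=[lens,beam,mast]
Tick 4: prefer B, take hook from B; A=[plank,crate,jar,ingot] B=[clip,iron,lathe,oval] C=[lens,beam,mast,hook]
Tick 5: prefer A, take plank from A; A=[crate,jar,ingot] B=[clip,iron,lathe,oval] C=[lens,beam,mast,hook,plank]
Tick 6: prefer B, take clip from B; A=[crate,jar,ingot] B=[iron,lathe,oval] C=[lens,beam,mast,hook,plank,clip]
Tick 7: prefer A, take crate from A; A=[jar,ingot] B=[iron,lathe,oval] C=[lens,beam,mast,hook,plank,clip,crate]
Tick 8: prefer B, take iron from B; A=[jar,ingot] B=[lathe,oval] C=[lens,beam,mast,hook,plank,clip,crate,iron]
Tick 9: prefer A, take jar from A; A=[ingot] B=[lathe,oval] C=[lens,beam,mast,hook,plank,clip,crate,iron,jar]

Answer: lens beam mast hook plank clip crate iron jar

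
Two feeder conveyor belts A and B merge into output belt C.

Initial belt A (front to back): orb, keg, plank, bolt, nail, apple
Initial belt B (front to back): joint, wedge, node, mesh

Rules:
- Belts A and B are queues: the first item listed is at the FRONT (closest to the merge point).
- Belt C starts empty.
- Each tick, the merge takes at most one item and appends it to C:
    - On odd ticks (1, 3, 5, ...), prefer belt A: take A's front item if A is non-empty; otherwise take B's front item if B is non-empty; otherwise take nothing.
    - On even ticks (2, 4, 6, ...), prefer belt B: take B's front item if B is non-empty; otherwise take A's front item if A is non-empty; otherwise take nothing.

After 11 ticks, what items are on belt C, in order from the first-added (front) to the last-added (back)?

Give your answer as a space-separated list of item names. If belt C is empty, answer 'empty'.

Tick 1: prefer A, take orb from A; A=[keg,plank,bolt,nail,apple] B=[joint,wedge,node,mesh] C=[orb]
Tick 2: prefer B, take joint from B; A=[keg,plank,bolt,nail,apple] B=[wedge,node,mesh] C=[orb,joint]
Tick 3: prefer A, take keg from A; A=[plank,bolt,nail,apple] B=[wedge,node,mesh] C=[orb,joint,keg]
Tick 4: prefer B, take wedge from B; A=[plank,bolt,nail,apple] B=[node,mesh] C=[orb,joint,keg,wedge]
Tick 5: prefer A, take plank from A; A=[bolt,nail,apple] B=[node,mesh] C=[orb,joint,keg,wedge,plank]
Tick 6: prefer B, take node from B; A=[bolt,nail,apple] B=[mesh] C=[orb,joint,keg,wedge,plank,node]
Tick 7: prefer A, take bolt from A; A=[nail,apple] B=[mesh] C=[orb,joint,keg,wedge,plank,node,bolt]
Tick 8: prefer B, take mesh from B; A=[nail,apple] B=[-] C=[orb,joint,keg,wedge,plank,node,bolt,mesh]
Tick 9: prefer A, take nail from A; A=[apple] B=[-] C=[orb,joint,keg,wedge,plank,node,bolt,mesh,nail]
Tick 10: prefer B, take apple from A; A=[-] B=[-] C=[orb,joint,keg,wedge,plank,node,bolt,mesh,nail,apple]
Tick 11: prefer A, both empty, nothing taken; A=[-] B=[-] C=[orb,joint,keg,wedge,plank,node,bolt,mesh,nail,apple]

Answer: orb joint keg wedge plank node bolt mesh nail apple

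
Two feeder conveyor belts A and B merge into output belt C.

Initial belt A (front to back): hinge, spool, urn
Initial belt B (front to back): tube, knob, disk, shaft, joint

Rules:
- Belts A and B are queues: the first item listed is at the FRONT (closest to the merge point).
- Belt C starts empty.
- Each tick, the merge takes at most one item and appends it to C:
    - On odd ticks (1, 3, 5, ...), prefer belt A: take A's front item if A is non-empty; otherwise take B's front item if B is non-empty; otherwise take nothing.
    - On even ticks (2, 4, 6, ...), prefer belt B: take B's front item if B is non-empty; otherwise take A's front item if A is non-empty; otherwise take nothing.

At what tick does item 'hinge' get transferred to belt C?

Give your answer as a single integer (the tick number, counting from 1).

Tick 1: prefer A, take hinge from A; A=[spool,urn] B=[tube,knob,disk,shaft,joint] C=[hinge]

Answer: 1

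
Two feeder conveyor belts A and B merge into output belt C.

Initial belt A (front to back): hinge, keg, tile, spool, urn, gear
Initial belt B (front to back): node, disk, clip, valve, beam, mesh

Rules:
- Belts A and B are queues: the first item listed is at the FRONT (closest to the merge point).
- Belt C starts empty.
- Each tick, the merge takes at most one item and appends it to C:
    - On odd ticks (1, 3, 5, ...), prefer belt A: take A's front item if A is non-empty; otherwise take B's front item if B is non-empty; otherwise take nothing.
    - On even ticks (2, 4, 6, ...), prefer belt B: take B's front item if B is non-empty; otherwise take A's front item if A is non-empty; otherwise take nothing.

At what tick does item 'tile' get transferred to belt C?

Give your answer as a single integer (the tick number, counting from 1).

Tick 1: prefer A, take hinge from A; A=[keg,tile,spool,urn,gear] B=[node,disk,clip,valve,beam,mesh] C=[hinge]
Tick 2: prefer B, take node from B; A=[keg,tile,spool,urn,gear] B=[disk,clip,valve,beam,mesh] C=[hinge,node]
Tick 3: prefer A, take keg from A; A=[tile,spool,urn,gear] B=[disk,clip,valve,beam,mesh] C=[hinge,node,keg]
Tick 4: prefer B, take disk from B; A=[tile,spool,urn,gear] B=[clip,valve,beam,mesh] C=[hinge,node,keg,disk]
Tick 5: prefer A, take tile from A; A=[spool,urn,gear] B=[clip,valve,beam,mesh] C=[hinge,node,keg,disk,tile]

Answer: 5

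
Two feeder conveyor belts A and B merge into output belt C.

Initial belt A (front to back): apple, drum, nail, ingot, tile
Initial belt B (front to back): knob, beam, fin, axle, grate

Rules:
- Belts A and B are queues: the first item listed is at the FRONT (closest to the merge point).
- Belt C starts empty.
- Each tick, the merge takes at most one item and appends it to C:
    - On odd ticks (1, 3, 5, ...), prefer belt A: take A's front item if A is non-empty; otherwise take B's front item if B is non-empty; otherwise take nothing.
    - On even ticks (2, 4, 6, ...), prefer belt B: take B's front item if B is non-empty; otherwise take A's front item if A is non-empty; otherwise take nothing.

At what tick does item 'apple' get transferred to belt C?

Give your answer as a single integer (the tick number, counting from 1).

Answer: 1

Derivation:
Tick 1: prefer A, take apple from A; A=[drum,nail,ingot,tile] B=[knob,beam,fin,axle,grate] C=[apple]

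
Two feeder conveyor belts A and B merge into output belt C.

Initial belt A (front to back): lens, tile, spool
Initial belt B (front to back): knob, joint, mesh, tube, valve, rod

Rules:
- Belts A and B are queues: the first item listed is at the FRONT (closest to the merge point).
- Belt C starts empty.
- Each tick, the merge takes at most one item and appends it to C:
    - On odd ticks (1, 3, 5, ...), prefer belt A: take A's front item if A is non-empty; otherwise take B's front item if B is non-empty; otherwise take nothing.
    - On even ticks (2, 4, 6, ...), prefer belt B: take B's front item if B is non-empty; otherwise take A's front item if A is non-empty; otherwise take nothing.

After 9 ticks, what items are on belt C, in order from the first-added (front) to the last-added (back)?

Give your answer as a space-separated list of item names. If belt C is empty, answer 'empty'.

Tick 1: prefer A, take lens from A; A=[tile,spool] B=[knob,joint,mesh,tube,valve,rod] C=[lens]
Tick 2: prefer B, take knob from B; A=[tile,spool] B=[joint,mesh,tube,valve,rod] C=[lens,knob]
Tick 3: prefer A, take tile from A; A=[spool] B=[joint,mesh,tube,valve,rod] C=[lens,knob,tile]
Tick 4: prefer B, take joint from B; A=[spool] B=[mesh,tube,valve,rod] C=[lens,knob,tile,joint]
Tick 5: prefer A, take spool from A; A=[-] B=[mesh,tube,valve,rod] C=[lens,knob,tile,joint,spool]
Tick 6: prefer B, take mesh from B; A=[-] B=[tube,valve,rod] C=[lens,knob,tile,joint,spool,mesh]
Tick 7: prefer A, take tube from B; A=[-] B=[valve,rod] C=[lens,knob,tile,joint,spool,mesh,tube]
Tick 8: prefer B, take valve from B; A=[-] B=[rod] C=[lens,knob,tile,joint,spool,mesh,tube,valve]
Tick 9: prefer A, take rod from B; A=[-] B=[-] C=[lens,knob,tile,joint,spool,mesh,tube,valve,rod]

Answer: lens knob tile joint spool mesh tube valve rod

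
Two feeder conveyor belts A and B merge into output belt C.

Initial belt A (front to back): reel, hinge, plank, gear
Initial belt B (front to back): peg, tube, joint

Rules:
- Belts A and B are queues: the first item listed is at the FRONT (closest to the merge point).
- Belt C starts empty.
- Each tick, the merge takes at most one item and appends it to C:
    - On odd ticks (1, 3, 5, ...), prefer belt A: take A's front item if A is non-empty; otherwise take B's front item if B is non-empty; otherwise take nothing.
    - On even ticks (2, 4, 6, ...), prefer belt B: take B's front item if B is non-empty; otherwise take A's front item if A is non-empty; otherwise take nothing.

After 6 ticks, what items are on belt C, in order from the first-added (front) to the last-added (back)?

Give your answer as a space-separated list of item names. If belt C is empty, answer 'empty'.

Answer: reel peg hinge tube plank joint

Derivation:
Tick 1: prefer A, take reel from A; A=[hinge,plank,gear] B=[peg,tube,joint] C=[reel]
Tick 2: prefer B, take peg from B; A=[hinge,plank,gear] B=[tube,joint] C=[reel,peg]
Tick 3: prefer A, take hinge from A; A=[plank,gear] B=[tube,joint] C=[reel,peg,hinge]
Tick 4: prefer B, take tube from B; A=[plank,gear] B=[joint] C=[reel,peg,hinge,tube]
Tick 5: prefer A, take plank from A; A=[gear] B=[joint] C=[reel,peg,hinge,tube,plank]
Tick 6: prefer B, take joint from B; A=[gear] B=[-] C=[reel,peg,hinge,tube,plank,joint]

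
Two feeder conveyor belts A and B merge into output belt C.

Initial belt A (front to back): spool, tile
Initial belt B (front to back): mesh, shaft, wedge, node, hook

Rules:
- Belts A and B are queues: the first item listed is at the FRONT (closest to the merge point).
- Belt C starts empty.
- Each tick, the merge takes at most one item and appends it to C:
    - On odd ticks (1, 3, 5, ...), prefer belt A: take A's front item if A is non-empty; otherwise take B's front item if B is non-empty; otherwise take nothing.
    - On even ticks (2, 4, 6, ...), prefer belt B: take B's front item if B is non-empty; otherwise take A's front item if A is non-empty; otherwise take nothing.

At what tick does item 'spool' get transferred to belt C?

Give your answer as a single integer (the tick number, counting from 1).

Answer: 1

Derivation:
Tick 1: prefer A, take spool from A; A=[tile] B=[mesh,shaft,wedge,node,hook] C=[spool]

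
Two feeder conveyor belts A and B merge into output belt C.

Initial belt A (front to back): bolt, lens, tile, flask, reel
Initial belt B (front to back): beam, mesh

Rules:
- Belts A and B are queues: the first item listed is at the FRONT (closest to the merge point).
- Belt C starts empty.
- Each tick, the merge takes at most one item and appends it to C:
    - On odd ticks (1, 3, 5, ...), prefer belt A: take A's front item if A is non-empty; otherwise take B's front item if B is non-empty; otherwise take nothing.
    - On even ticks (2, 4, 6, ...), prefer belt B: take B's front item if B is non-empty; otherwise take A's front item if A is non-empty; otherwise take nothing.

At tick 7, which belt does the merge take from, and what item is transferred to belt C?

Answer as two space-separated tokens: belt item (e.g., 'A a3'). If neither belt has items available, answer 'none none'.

Answer: A reel

Derivation:
Tick 1: prefer A, take bolt from A; A=[lens,tile,flask,reel] B=[beam,mesh] C=[bolt]
Tick 2: prefer B, take beam from B; A=[lens,tile,flask,reel] B=[mesh] C=[bolt,beam]
Tick 3: prefer A, take lens from A; A=[tile,flask,reel] B=[mesh] C=[bolt,beam,lens]
Tick 4: prefer B, take mesh from B; A=[tile,flask,reel] B=[-] C=[bolt,beam,lens,mesh]
Tick 5: prefer A, take tile from A; A=[flask,reel] B=[-] C=[bolt,beam,lens,mesh,tile]
Tick 6: prefer B, take flask from A; A=[reel] B=[-] C=[bolt,beam,lens,mesh,tile,flask]
Tick 7: prefer A, take reel from A; A=[-] B=[-] C=[bolt,beam,lens,mesh,tile,flask,reel]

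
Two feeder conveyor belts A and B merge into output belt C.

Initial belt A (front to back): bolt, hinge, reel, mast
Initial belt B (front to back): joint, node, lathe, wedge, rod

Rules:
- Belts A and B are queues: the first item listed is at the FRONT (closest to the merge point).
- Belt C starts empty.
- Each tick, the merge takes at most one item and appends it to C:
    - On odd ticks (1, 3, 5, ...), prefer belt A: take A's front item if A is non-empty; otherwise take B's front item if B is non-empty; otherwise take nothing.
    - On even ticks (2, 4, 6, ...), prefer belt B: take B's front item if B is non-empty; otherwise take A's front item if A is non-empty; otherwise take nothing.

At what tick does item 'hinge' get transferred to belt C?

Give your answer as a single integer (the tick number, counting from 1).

Answer: 3

Derivation:
Tick 1: prefer A, take bolt from A; A=[hinge,reel,mast] B=[joint,node,lathe,wedge,rod] C=[bolt]
Tick 2: prefer B, take joint from B; A=[hinge,reel,mast] B=[node,lathe,wedge,rod] C=[bolt,joint]
Tick 3: prefer A, take hinge from A; A=[reel,mast] B=[node,lathe,wedge,rod] C=[bolt,joint,hinge]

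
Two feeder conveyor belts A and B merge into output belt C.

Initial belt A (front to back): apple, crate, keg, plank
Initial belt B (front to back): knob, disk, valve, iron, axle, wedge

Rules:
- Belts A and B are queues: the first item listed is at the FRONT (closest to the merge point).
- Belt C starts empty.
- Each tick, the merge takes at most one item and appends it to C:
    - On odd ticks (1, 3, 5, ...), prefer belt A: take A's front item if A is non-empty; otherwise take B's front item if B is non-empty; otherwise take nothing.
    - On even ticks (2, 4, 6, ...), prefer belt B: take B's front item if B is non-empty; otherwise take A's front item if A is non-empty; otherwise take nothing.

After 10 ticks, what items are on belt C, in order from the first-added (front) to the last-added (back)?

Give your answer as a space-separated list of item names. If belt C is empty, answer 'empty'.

Tick 1: prefer A, take apple from A; A=[crate,keg,plank] B=[knob,disk,valve,iron,axle,wedge] C=[apple]
Tick 2: prefer B, take knob from B; A=[crate,keg,plank] B=[disk,valve,iron,axle,wedge] C=[apple,knob]
Tick 3: prefer A, take crate from A; A=[keg,plank] B=[disk,valve,iron,axle,wedge] C=[apple,knob,crate]
Tick 4: prefer B, take disk from B; A=[keg,plank] B=[valve,iron,axle,wedge] C=[apple,knob,crate,disk]
Tick 5: prefer A, take keg from A; A=[plank] B=[valve,iron,axle,wedge] C=[apple,knob,crate,disk,keg]
Tick 6: prefer B, take valve from B; A=[plank] B=[iron,axle,wedge] C=[apple,knob,crate,disk,keg,valve]
Tick 7: prefer A, take plank from A; A=[-] B=[iron,axle,wedge] C=[apple,knob,crate,disk,keg,valve,plank]
Tick 8: prefer B, take iron from B; A=[-] B=[axle,wedge] C=[apple,knob,crate,disk,keg,valve,plank,iron]
Tick 9: prefer A, take axle from B; A=[-] B=[wedge] C=[apple,knob,crate,disk,keg,valve,plank,iron,axle]
Tick 10: prefer B, take wedge from B; A=[-] B=[-] C=[apple,knob,crate,disk,keg,valve,plank,iron,axle,wedge]

Answer: apple knob crate disk keg valve plank iron axle wedge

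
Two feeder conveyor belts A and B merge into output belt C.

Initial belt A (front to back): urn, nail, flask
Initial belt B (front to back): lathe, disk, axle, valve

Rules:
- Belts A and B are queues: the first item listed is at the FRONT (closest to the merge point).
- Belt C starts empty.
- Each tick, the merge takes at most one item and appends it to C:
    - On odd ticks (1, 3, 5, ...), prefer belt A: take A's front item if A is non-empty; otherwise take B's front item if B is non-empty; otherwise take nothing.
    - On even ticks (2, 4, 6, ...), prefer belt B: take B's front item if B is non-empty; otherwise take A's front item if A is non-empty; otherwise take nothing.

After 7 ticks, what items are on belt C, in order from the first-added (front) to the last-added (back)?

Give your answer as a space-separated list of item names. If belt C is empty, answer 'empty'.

Answer: urn lathe nail disk flask axle valve

Derivation:
Tick 1: prefer A, take urn from A; A=[nail,flask] B=[lathe,disk,axle,valve] C=[urn]
Tick 2: prefer B, take lathe from B; A=[nail,flask] B=[disk,axle,valve] C=[urn,lathe]
Tick 3: prefer A, take nail from A; A=[flask] B=[disk,axle,valve] C=[urn,lathe,nail]
Tick 4: prefer B, take disk from B; A=[flask] B=[axle,valve] C=[urn,lathe,nail,disk]
Tick 5: prefer A, take flask from A; A=[-] B=[axle,valve] C=[urn,lathe,nail,disk,flask]
Tick 6: prefer B, take axle from B; A=[-] B=[valve] C=[urn,lathe,nail,disk,flask,axle]
Tick 7: prefer A, take valve from B; A=[-] B=[-] C=[urn,lathe,nail,disk,flask,axle,valve]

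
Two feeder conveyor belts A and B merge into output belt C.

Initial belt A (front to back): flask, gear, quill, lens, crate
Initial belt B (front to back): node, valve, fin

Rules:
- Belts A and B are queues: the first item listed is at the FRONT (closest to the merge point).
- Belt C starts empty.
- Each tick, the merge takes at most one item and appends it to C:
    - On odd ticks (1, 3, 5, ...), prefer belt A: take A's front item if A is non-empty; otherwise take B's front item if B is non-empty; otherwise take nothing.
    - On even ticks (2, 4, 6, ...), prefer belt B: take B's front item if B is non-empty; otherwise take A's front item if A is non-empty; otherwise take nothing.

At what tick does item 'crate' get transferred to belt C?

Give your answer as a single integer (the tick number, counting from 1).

Tick 1: prefer A, take flask from A; A=[gear,quill,lens,crate] B=[node,valve,fin] C=[flask]
Tick 2: prefer B, take node from B; A=[gear,quill,lens,crate] B=[valve,fin] C=[flask,node]
Tick 3: prefer A, take gear from A; A=[quill,lens,crate] B=[valve,fin] C=[flask,node,gear]
Tick 4: prefer B, take valve from B; A=[quill,lens,crate] B=[fin] C=[flask,node,gear,valve]
Tick 5: prefer A, take quill from A; A=[lens,crate] B=[fin] C=[flask,node,gear,valve,quill]
Tick 6: prefer B, take fin from B; A=[lens,crate] B=[-] C=[flask,node,gear,valve,quill,fin]
Tick 7: prefer A, take lens from A; A=[crate] B=[-] C=[flask,node,gear,valve,quill,fin,lens]
Tick 8: prefer B, take crate from A; A=[-] B=[-] C=[flask,node,gear,valve,quill,fin,lens,crate]

Answer: 8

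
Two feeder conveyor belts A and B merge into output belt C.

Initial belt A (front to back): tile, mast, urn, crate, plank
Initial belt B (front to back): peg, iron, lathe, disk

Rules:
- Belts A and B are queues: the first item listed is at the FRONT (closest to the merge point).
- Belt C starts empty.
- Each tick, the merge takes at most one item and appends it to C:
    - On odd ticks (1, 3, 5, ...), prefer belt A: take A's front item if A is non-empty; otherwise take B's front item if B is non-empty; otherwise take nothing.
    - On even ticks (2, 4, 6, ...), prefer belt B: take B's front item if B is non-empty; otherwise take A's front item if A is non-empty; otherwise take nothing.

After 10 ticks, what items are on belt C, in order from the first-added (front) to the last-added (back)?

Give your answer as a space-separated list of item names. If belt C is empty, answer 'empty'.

Answer: tile peg mast iron urn lathe crate disk plank

Derivation:
Tick 1: prefer A, take tile from A; A=[mast,urn,crate,plank] B=[peg,iron,lathe,disk] C=[tile]
Tick 2: prefer B, take peg from B; A=[mast,urn,crate,plank] B=[iron,lathe,disk] C=[tile,peg]
Tick 3: prefer A, take mast from A; A=[urn,crate,plank] B=[iron,lathe,disk] C=[tile,peg,mast]
Tick 4: prefer B, take iron from B; A=[urn,crate,plank] B=[lathe,disk] C=[tile,peg,mast,iron]
Tick 5: prefer A, take urn from A; A=[crate,plank] B=[lathe,disk] C=[tile,peg,mast,iron,urn]
Tick 6: prefer B, take lathe from B; A=[crate,plank] B=[disk] C=[tile,peg,mast,iron,urn,lathe]
Tick 7: prefer A, take crate from A; A=[plank] B=[disk] C=[tile,peg,mast,iron,urn,lathe,crate]
Tick 8: prefer B, take disk from B; A=[plank] B=[-] C=[tile,peg,mast,iron,urn,lathe,crate,disk]
Tick 9: prefer A, take plank from A; A=[-] B=[-] C=[tile,peg,mast,iron,urn,lathe,crate,disk,plank]
Tick 10: prefer B, both empty, nothing taken; A=[-] B=[-] C=[tile,peg,mast,iron,urn,lathe,crate,disk,plank]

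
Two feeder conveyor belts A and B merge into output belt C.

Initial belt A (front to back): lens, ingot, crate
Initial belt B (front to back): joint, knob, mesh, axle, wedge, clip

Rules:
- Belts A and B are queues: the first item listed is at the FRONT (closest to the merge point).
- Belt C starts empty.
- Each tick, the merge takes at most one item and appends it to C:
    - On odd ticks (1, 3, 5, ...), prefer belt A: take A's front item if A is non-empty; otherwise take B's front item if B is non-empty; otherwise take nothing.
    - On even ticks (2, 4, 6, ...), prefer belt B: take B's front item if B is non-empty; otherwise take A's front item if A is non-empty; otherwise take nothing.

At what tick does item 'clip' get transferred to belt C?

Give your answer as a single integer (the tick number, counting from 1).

Answer: 9

Derivation:
Tick 1: prefer A, take lens from A; A=[ingot,crate] B=[joint,knob,mesh,axle,wedge,clip] C=[lens]
Tick 2: prefer B, take joint from B; A=[ingot,crate] B=[knob,mesh,axle,wedge,clip] C=[lens,joint]
Tick 3: prefer A, take ingot from A; A=[crate] B=[knob,mesh,axle,wedge,clip] C=[lens,joint,ingot]
Tick 4: prefer B, take knob from B; A=[crate] B=[mesh,axle,wedge,clip] C=[lens,joint,ingot,knob]
Tick 5: prefer A, take crate from A; A=[-] B=[mesh,axle,wedge,clip] C=[lens,joint,ingot,knob,crate]
Tick 6: prefer B, take mesh from B; A=[-] B=[axle,wedge,clip] C=[lens,joint,ingot,knob,crate,mesh]
Tick 7: prefer A, take axle from B; A=[-] B=[wedge,clip] C=[lens,joint,ingot,knob,crate,mesh,axle]
Tick 8: prefer B, take wedge from B; A=[-] B=[clip] C=[lens,joint,ingot,knob,crate,mesh,axle,wedge]
Tick 9: prefer A, take clip from B; A=[-] B=[-] C=[lens,joint,ingot,knob,crate,mesh,axle,wedge,clip]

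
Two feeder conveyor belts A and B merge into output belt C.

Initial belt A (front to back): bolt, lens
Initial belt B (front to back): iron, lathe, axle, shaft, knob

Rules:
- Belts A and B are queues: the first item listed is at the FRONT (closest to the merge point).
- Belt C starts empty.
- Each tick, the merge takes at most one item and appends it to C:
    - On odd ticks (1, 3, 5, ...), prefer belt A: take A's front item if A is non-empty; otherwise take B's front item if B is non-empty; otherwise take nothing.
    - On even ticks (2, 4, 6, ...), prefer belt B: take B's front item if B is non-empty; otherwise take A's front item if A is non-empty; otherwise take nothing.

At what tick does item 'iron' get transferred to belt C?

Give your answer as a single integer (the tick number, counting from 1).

Tick 1: prefer A, take bolt from A; A=[lens] B=[iron,lathe,axle,shaft,knob] C=[bolt]
Tick 2: prefer B, take iron from B; A=[lens] B=[lathe,axle,shaft,knob] C=[bolt,iron]

Answer: 2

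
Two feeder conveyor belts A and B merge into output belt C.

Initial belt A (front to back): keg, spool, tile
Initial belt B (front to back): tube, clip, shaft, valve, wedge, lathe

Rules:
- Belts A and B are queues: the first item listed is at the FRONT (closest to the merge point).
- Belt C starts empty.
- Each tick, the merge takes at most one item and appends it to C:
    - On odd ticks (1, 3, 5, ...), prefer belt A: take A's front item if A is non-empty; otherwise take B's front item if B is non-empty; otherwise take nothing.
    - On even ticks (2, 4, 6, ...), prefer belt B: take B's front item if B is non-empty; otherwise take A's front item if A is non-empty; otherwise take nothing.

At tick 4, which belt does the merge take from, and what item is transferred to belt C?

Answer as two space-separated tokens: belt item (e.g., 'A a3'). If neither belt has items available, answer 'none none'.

Tick 1: prefer A, take keg from A; A=[spool,tile] B=[tube,clip,shaft,valve,wedge,lathe] C=[keg]
Tick 2: prefer B, take tube from B; A=[spool,tile] B=[clip,shaft,valve,wedge,lathe] C=[keg,tube]
Tick 3: prefer A, take spool from A; A=[tile] B=[clip,shaft,valve,wedge,lathe] C=[keg,tube,spool]
Tick 4: prefer B, take clip from B; A=[tile] B=[shaft,valve,wedge,lathe] C=[keg,tube,spool,clip]

Answer: B clip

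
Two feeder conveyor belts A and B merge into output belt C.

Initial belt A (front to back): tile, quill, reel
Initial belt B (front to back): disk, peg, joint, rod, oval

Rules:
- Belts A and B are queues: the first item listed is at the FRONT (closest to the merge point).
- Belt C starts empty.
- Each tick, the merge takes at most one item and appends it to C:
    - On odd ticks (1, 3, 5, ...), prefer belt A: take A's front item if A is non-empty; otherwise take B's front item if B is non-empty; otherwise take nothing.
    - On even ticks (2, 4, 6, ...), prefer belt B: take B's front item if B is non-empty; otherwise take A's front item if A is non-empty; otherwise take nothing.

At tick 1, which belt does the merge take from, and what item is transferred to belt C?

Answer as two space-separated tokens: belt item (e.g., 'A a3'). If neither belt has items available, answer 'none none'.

Answer: A tile

Derivation:
Tick 1: prefer A, take tile from A; A=[quill,reel] B=[disk,peg,joint,rod,oval] C=[tile]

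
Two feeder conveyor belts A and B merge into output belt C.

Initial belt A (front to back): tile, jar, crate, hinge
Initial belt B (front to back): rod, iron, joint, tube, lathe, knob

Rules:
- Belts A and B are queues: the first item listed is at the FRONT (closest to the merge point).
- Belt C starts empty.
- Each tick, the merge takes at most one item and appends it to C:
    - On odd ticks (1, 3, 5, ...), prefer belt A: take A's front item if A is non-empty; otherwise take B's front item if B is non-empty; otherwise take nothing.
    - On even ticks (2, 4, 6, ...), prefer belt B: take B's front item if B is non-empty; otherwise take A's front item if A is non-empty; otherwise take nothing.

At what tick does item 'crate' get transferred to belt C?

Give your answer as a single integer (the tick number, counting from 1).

Tick 1: prefer A, take tile from A; A=[jar,crate,hinge] B=[rod,iron,joint,tube,lathe,knob] C=[tile]
Tick 2: prefer B, take rod from B; A=[jar,crate,hinge] B=[iron,joint,tube,lathe,knob] C=[tile,rod]
Tick 3: prefer A, take jar from A; A=[crate,hinge] B=[iron,joint,tube,lathe,knob] C=[tile,rod,jar]
Tick 4: prefer B, take iron from B; A=[crate,hinge] B=[joint,tube,lathe,knob] C=[tile,rod,jar,iron]
Tick 5: prefer A, take crate from A; A=[hinge] B=[joint,tube,lathe,knob] C=[tile,rod,jar,iron,crate]

Answer: 5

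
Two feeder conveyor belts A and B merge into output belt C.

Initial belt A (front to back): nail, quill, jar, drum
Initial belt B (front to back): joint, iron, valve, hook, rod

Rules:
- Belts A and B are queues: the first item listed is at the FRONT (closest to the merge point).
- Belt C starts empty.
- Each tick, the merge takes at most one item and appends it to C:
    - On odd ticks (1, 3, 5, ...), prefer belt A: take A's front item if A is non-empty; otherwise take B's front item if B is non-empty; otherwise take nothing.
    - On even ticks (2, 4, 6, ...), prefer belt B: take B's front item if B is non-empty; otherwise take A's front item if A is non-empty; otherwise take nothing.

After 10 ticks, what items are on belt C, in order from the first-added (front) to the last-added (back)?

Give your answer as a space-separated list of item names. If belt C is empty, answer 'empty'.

Answer: nail joint quill iron jar valve drum hook rod

Derivation:
Tick 1: prefer A, take nail from A; A=[quill,jar,drum] B=[joint,iron,valve,hook,rod] C=[nail]
Tick 2: prefer B, take joint from B; A=[quill,jar,drum] B=[iron,valve,hook,rod] C=[nail,joint]
Tick 3: prefer A, take quill from A; A=[jar,drum] B=[iron,valve,hook,rod] C=[nail,joint,quill]
Tick 4: prefer B, take iron from B; A=[jar,drum] B=[valve,hook,rod] C=[nail,joint,quill,iron]
Tick 5: prefer A, take jar from A; A=[drum] B=[valve,hook,rod] C=[nail,joint,quill,iron,jar]
Tick 6: prefer B, take valve from B; A=[drum] B=[hook,rod] C=[nail,joint,quill,iron,jar,valve]
Tick 7: prefer A, take drum from A; A=[-] B=[hook,rod] C=[nail,joint,quill,iron,jar,valve,drum]
Tick 8: prefer B, take hook from B; A=[-] B=[rod] C=[nail,joint,quill,iron,jar,valve,drum,hook]
Tick 9: prefer A, take rod from B; A=[-] B=[-] C=[nail,joint,quill,iron,jar,valve,drum,hook,rod]
Tick 10: prefer B, both empty, nothing taken; A=[-] B=[-] C=[nail,joint,quill,iron,jar,valve,drum,hook,rod]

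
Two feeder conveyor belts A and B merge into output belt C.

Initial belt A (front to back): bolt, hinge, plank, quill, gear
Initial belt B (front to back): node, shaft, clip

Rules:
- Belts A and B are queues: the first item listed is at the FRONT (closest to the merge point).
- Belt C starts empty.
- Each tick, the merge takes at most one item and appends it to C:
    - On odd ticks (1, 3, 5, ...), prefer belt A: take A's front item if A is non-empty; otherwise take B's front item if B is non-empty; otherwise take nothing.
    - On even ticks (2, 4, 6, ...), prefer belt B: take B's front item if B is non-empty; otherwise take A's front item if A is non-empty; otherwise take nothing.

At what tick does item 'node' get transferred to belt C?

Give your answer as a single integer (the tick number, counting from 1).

Answer: 2

Derivation:
Tick 1: prefer A, take bolt from A; A=[hinge,plank,quill,gear] B=[node,shaft,clip] C=[bolt]
Tick 2: prefer B, take node from B; A=[hinge,plank,quill,gear] B=[shaft,clip] C=[bolt,node]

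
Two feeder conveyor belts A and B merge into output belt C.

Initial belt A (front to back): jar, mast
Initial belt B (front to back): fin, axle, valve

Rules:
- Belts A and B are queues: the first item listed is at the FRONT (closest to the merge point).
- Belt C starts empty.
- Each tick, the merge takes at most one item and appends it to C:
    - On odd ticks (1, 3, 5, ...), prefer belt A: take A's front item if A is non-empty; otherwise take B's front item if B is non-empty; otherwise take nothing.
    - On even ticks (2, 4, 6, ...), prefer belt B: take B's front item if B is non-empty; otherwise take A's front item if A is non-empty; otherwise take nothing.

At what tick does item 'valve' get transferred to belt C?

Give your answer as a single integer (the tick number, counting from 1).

Answer: 5

Derivation:
Tick 1: prefer A, take jar from A; A=[mast] B=[fin,axle,valve] C=[jar]
Tick 2: prefer B, take fin from B; A=[mast] B=[axle,valve] C=[jar,fin]
Tick 3: prefer A, take mast from A; A=[-] B=[axle,valve] C=[jar,fin,mast]
Tick 4: prefer B, take axle from B; A=[-] B=[valve] C=[jar,fin,mast,axle]
Tick 5: prefer A, take valve from B; A=[-] B=[-] C=[jar,fin,mast,axle,valve]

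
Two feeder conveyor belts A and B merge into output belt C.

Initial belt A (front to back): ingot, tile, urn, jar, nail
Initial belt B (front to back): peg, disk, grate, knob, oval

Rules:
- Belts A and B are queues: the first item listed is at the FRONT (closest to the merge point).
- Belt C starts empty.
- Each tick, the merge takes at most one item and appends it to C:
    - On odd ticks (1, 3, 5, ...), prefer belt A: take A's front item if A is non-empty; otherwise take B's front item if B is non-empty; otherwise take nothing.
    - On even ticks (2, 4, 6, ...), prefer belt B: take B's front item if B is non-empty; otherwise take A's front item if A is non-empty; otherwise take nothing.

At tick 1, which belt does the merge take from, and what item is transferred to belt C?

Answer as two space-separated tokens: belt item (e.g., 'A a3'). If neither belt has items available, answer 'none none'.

Tick 1: prefer A, take ingot from A; A=[tile,urn,jar,nail] B=[peg,disk,grate,knob,oval] C=[ingot]

Answer: A ingot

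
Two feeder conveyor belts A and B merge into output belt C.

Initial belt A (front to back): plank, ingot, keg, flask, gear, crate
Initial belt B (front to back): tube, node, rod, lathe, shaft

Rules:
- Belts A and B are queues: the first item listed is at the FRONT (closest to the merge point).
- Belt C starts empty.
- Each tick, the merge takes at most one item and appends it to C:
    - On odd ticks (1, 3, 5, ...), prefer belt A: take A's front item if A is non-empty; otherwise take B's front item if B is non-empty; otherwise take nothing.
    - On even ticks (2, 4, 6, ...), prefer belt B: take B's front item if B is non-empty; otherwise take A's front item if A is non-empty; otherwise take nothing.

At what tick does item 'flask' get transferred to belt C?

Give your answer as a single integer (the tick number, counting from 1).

Answer: 7

Derivation:
Tick 1: prefer A, take plank from A; A=[ingot,keg,flask,gear,crate] B=[tube,node,rod,lathe,shaft] C=[plank]
Tick 2: prefer B, take tube from B; A=[ingot,keg,flask,gear,crate] B=[node,rod,lathe,shaft] C=[plank,tube]
Tick 3: prefer A, take ingot from A; A=[keg,flask,gear,crate] B=[node,rod,lathe,shaft] C=[plank,tube,ingot]
Tick 4: prefer B, take node from B; A=[keg,flask,gear,crate] B=[rod,lathe,shaft] C=[plank,tube,ingot,node]
Tick 5: prefer A, take keg from A; A=[flask,gear,crate] B=[rod,lathe,shaft] C=[plank,tube,ingot,node,keg]
Tick 6: prefer B, take rod from B; A=[flask,gear,crate] B=[lathe,shaft] C=[plank,tube,ingot,node,keg,rod]
Tick 7: prefer A, take flask from A; A=[gear,crate] B=[lathe,shaft] C=[plank,tube,ingot,node,keg,rod,flask]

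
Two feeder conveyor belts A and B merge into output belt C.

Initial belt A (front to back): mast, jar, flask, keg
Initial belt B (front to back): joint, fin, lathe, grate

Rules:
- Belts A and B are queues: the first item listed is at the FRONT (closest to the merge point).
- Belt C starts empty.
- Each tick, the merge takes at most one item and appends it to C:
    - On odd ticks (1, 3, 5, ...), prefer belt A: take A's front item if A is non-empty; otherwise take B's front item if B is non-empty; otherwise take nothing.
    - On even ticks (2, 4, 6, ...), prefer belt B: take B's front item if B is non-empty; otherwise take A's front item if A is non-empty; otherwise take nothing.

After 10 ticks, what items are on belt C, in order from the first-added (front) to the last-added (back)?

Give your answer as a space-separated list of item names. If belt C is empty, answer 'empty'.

Tick 1: prefer A, take mast from A; A=[jar,flask,keg] B=[joint,fin,lathe,grate] C=[mast]
Tick 2: prefer B, take joint from B; A=[jar,flask,keg] B=[fin,lathe,grate] C=[mast,joint]
Tick 3: prefer A, take jar from A; A=[flask,keg] B=[fin,lathe,grate] C=[mast,joint,jar]
Tick 4: prefer B, take fin from B; A=[flask,keg] B=[lathe,grate] C=[mast,joint,jar,fin]
Tick 5: prefer A, take flask from A; A=[keg] B=[lathe,grate] C=[mast,joint,jar,fin,flask]
Tick 6: prefer B, take lathe from B; A=[keg] B=[grate] C=[mast,joint,jar,fin,flask,lathe]
Tick 7: prefer A, take keg from A; A=[-] B=[grate] C=[mast,joint,jar,fin,flask,lathe,keg]
Tick 8: prefer B, take grate from B; A=[-] B=[-] C=[mast,joint,jar,fin,flask,lathe,keg,grate]
Tick 9: prefer A, both empty, nothing taken; A=[-] B=[-] C=[mast,joint,jar,fin,flask,lathe,keg,grate]
Tick 10: prefer B, both empty, nothing taken; A=[-] B=[-] C=[mast,joint,jar,fin,flask,lathe,keg,grate]

Answer: mast joint jar fin flask lathe keg grate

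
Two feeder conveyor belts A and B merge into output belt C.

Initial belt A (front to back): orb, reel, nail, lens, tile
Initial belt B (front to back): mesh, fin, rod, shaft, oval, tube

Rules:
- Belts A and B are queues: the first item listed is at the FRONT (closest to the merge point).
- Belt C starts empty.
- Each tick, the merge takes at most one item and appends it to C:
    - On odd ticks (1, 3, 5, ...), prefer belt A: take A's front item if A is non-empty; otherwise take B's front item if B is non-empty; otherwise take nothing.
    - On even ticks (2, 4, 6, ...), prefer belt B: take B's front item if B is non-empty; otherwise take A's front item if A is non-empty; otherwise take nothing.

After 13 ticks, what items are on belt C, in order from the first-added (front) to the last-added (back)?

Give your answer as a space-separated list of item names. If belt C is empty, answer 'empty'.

Tick 1: prefer A, take orb from A; A=[reel,nail,lens,tile] B=[mesh,fin,rod,shaft,oval,tube] C=[orb]
Tick 2: prefer B, take mesh from B; A=[reel,nail,lens,tile] B=[fin,rod,shaft,oval,tube] C=[orb,mesh]
Tick 3: prefer A, take reel from A; A=[nail,lens,tile] B=[fin,rod,shaft,oval,tube] C=[orb,mesh,reel]
Tick 4: prefer B, take fin from B; A=[nail,lens,tile] B=[rod,shaft,oval,tube] C=[orb,mesh,reel,fin]
Tick 5: prefer A, take nail from A; A=[lens,tile] B=[rod,shaft,oval,tube] C=[orb,mesh,reel,fin,nail]
Tick 6: prefer B, take rod from B; A=[lens,tile] B=[shaft,oval,tube] C=[orb,mesh,reel,fin,nail,rod]
Tick 7: prefer A, take lens from A; A=[tile] B=[shaft,oval,tube] C=[orb,mesh,reel,fin,nail,rod,lens]
Tick 8: prefer B, take shaft from B; A=[tile] B=[oval,tube] C=[orb,mesh,reel,fin,nail,rod,lens,shaft]
Tick 9: prefer A, take tile from A; A=[-] B=[oval,tube] C=[orb,mesh,reel,fin,nail,rod,lens,shaft,tile]
Tick 10: prefer B, take oval from B; A=[-] B=[tube] C=[orb,mesh,reel,fin,nail,rod,lens,shaft,tile,oval]
Tick 11: prefer A, take tube from B; A=[-] B=[-] C=[orb,mesh,reel,fin,nail,rod,lens,shaft,tile,oval,tube]
Tick 12: prefer B, both empty, nothing taken; A=[-] B=[-] C=[orb,mesh,reel,fin,nail,rod,lens,shaft,tile,oval,tube]
Tick 13: prefer A, both empty, nothing taken; A=[-] B=[-] C=[orb,mesh,reel,fin,nail,rod,lens,shaft,tile,oval,tube]

Answer: orb mesh reel fin nail rod lens shaft tile oval tube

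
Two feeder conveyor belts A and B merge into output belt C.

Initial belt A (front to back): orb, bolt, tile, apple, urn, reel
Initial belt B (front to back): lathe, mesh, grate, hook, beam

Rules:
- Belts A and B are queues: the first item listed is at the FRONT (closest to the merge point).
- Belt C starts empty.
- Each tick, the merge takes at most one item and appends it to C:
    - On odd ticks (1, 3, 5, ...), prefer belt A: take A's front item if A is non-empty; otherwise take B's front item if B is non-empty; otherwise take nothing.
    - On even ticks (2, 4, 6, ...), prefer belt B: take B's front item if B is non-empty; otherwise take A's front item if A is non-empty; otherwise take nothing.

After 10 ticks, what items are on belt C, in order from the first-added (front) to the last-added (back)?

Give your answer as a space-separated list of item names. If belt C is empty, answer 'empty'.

Tick 1: prefer A, take orb from A; A=[bolt,tile,apple,urn,reel] B=[lathe,mesh,grate,hook,beam] C=[orb]
Tick 2: prefer B, take lathe from B; A=[bolt,tile,apple,urn,reel] B=[mesh,grate,hook,beam] C=[orb,lathe]
Tick 3: prefer A, take bolt from A; A=[tile,apple,urn,reel] B=[mesh,grate,hook,beam] C=[orb,lathe,bolt]
Tick 4: prefer B, take mesh from B; A=[tile,apple,urn,reel] B=[grate,hook,beam] C=[orb,lathe,bolt,mesh]
Tick 5: prefer A, take tile from A; A=[apple,urn,reel] B=[grate,hook,beam] C=[orb,lathe,bolt,mesh,tile]
Tick 6: prefer B, take grate from B; A=[apple,urn,reel] B=[hook,beam] C=[orb,lathe,bolt,mesh,tile,grate]
Tick 7: prefer A, take apple from A; A=[urn,reel] B=[hook,beam] C=[orb,lathe,bolt,mesh,tile,grate,apple]
Tick 8: prefer B, take hook from B; A=[urn,reel] B=[beam] C=[orb,lathe,bolt,mesh,tile,grate,apple,hook]
Tick 9: prefer A, take urn from A; A=[reel] B=[beam] C=[orb,lathe,bolt,mesh,tile,grate,apple,hook,urn]
Tick 10: prefer B, take beam from B; A=[reel] B=[-] C=[orb,lathe,bolt,mesh,tile,grate,apple,hook,urn,beam]

Answer: orb lathe bolt mesh tile grate apple hook urn beam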